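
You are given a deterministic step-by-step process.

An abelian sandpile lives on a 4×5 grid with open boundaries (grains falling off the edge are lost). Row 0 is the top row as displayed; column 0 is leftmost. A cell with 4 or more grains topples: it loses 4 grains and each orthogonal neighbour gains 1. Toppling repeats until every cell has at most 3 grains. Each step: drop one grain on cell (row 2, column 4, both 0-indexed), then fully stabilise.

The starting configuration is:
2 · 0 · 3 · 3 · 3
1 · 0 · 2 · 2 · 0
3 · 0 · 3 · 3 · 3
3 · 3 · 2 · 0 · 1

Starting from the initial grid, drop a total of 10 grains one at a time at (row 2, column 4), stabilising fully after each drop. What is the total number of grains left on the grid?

42

k=0  2 · 0 · 3 · 3 · 3
1 · 0 · 2 · 2 · 0
3 · 0 · 3 · 3 · 3
3 · 3 · 2 · 0 · 1
k=1  2 · 0 · 3 · 3 · 3
1 · 0 · 3 · 3 · 1
3 · 1 · 0 · 1 · 1
3 · 3 · 3 · 1 · 2
k=2  2 · 0 · 3 · 3 · 3
1 · 0 · 3 · 3 · 1
3 · 1 · 0 · 1 · 2
3 · 3 · 3 · 1 · 2
k=3  2 · 0 · 3 · 3 · 3
1 · 0 · 3 · 3 · 1
3 · 1 · 0 · 1 · 3
3 · 3 · 3 · 1 · 2
k=4  2 · 0 · 3 · 3 · 3
1 · 0 · 3 · 3 · 2
3 · 1 · 0 · 2 · 0
3 · 3 · 3 · 1 · 3
k=5  2 · 0 · 3 · 3 · 3
1 · 0 · 3 · 3 · 2
3 · 1 · 0 · 2 · 1
3 · 3 · 3 · 1 · 3
k=6  2 · 0 · 3 · 3 · 3
1 · 0 · 3 · 3 · 2
3 · 1 · 0 · 2 · 2
3 · 3 · 3 · 1 · 3
k=7  2 · 0 · 3 · 3 · 3
1 · 0 · 3 · 3 · 2
3 · 1 · 0 · 2 · 3
3 · 3 · 3 · 1 · 3
k=8  2 · 0 · 3 · 3 · 3
1 · 0 · 3 · 3 · 3
3 · 1 · 0 · 3 · 1
3 · 3 · 3 · 2 · 0
k=9  2 · 0 · 3 · 3 · 3
1 · 0 · 3 · 3 · 3
3 · 1 · 0 · 3 · 2
3 · 3 · 3 · 2 · 0
k=10  2 · 0 · 3 · 3 · 3
1 · 0 · 3 · 3 · 3
3 · 1 · 0 · 3 · 3
3 · 3 · 3 · 2 · 0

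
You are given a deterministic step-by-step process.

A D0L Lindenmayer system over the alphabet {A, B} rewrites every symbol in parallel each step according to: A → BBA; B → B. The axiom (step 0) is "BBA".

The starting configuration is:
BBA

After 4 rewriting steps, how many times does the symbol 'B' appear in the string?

gen 0: BBA
gen 1: BBBBA
gen 2: BBBBBBA
gen 3: BBBBBBBBA
gen 4: BBBBBBBBBBA

10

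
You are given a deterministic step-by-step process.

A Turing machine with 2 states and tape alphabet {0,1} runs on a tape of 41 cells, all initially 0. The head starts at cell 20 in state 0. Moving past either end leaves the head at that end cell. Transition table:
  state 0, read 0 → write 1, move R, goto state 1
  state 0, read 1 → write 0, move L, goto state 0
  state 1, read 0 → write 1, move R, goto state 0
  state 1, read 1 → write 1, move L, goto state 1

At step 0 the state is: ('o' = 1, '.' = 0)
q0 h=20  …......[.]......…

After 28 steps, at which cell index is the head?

k=0  q0 h=20  …......[.]......…
k=1  q1 h=21  ….....o[.]......…
k=2  q0 h=22  …....oo[.]......…
k=3  q1 h=23  …...ooo[.]......…
k=4  q0 h=24  …..oooo[.]......…
k=5  q1 h=25  ….ooooo[.]......…
k=6  q0 h=26  …oooooo[.]......…
k=7  q1 h=27  …oooooo[.]......…
k=8  q0 h=28  …oooooo[.]......…
k=9  q1 h=29  …oooooo[.]......…
k=10  q0 h=30  …oooooo[.]......…
k=11  q1 h=31  …oooooo[.]......…
k=12  q0 h=32  …oooooo[.]......…
k=13  q1 h=33  …oooooo[.]......…
k=14  q0 h=34  …oooooo[.]......|
k=15  q1 h=35  …oooooo[.].....|
k=16  q0 h=36  …oooooo[.]....|
k=17  q1 h=37  …oooooo[.]...|
k=18  q0 h=38  …oooooo[.]..|
k=19  q1 h=39  …oooooo[.].|
k=20  q0 h=40  …oooooo[.]|
k=21  q1 h=40  …oooooo[o]|
k=22  q1 h=39  …oooooo[o]o|
k=23  q1 h=38  …oooooo[o]oo|
k=24  q1 h=37  …oooooo[o]ooo|
k=25  q1 h=36  …oooooo[o]oooo|
k=26  q1 h=35  …oooooo[o]ooooo|
k=27  q1 h=34  …oooooo[o]oooooo|
k=28  q1 h=33  …oooooo[o]oooooo…

33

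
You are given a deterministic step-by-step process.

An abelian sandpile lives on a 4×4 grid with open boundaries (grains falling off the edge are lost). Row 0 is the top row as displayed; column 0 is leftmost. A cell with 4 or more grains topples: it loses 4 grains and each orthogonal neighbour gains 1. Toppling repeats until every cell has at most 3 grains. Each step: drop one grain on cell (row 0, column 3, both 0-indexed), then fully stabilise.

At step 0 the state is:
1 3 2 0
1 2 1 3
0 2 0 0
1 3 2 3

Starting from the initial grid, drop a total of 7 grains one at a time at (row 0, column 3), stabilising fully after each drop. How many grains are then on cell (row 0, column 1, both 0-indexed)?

step 0: 1 3 2 0
1 2 1 3
0 2 0 0
1 3 2 3
step 1: 1 3 2 1
1 2 1 3
0 2 0 0
1 3 2 3
step 2: 1 3 2 2
1 2 1 3
0 2 0 0
1 3 2 3
step 3: 1 3 2 3
1 2 1 3
0 2 0 0
1 3 2 3
step 4: 1 3 3 1
1 2 2 0
0 2 0 1
1 3 2 3
step 5: 1 3 3 2
1 2 2 0
0 2 0 1
1 3 2 3
step 6: 1 3 3 3
1 2 2 0
0 2 0 1
1 3 2 3
step 7: 2 0 1 1
1 3 3 1
0 2 0 1
1 3 2 3

0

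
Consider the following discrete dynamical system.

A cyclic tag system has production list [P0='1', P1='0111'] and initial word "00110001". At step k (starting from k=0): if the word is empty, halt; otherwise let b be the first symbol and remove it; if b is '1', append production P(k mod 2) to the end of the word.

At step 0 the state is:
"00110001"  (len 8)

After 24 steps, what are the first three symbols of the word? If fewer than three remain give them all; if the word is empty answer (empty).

t=0: "00110001"  (len 8)
t=1: "0110001"  (len 7)
t=2: "110001"  (len 6)
t=3: "100011"  (len 6)
t=4: "000110111"  (len 9)
t=5: "00110111"  (len 8)
t=6: "0110111"  (len 7)
t=7: "110111"  (len 6)
t=8: "101110111"  (len 9)
t=9: "011101111"  (len 9)
t=10: "11101111"  (len 8)
t=11: "11011111"  (len 8)
t=12: "10111110111"  (len 11)
t=13: "01111101111"  (len 11)
t=14: "1111101111"  (len 10)
t=15: "1111011111"  (len 10)
t=16: "1110111110111"  (len 13)
t=17: "1101111101111"  (len 13)
t=18: "1011111011110111"  (len 16)
t=19: "0111110111101111"  (len 16)
t=20: "111110111101111"  (len 15)
t=21: "111101111011111"  (len 15)
t=22: "111011110111110111"  (len 18)
t=23: "110111101111101111"  (len 18)
t=24: "101111011111011110111"  (len 21)

101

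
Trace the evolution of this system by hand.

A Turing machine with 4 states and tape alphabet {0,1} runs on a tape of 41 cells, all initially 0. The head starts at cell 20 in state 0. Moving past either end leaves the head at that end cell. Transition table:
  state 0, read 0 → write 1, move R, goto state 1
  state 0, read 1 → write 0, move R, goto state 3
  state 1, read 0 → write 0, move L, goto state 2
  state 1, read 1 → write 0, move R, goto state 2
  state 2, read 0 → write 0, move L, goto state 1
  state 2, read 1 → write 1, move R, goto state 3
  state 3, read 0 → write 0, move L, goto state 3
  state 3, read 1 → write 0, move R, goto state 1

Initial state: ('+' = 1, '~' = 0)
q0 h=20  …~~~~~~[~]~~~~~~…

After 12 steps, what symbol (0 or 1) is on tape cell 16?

0

0) q0 h=20  …~~~~~~[~]~~~~~~…
1) q1 h=21  …~~~~~+[~]~~~~~~…
2) q2 h=20  …~~~~~~[+]~~~~~~…
3) q3 h=21  …~~~~~+[~]~~~~~~…
4) q3 h=20  …~~~~~~[+]~~~~~~…
5) q1 h=21  …~~~~~~[~]~~~~~~…
6) q2 h=20  …~~~~~~[~]~~~~~~…
7) q1 h=19  …~~~~~~[~]~~~~~~…
8) q2 h=18  …~~~~~~[~]~~~~~~…
9) q1 h=17  …~~~~~~[~]~~~~~~…
10) q2 h=16  …~~~~~~[~]~~~~~~…
11) q1 h=15  …~~~~~~[~]~~~~~~…
12) q2 h=14  …~~~~~~[~]~~~~~~…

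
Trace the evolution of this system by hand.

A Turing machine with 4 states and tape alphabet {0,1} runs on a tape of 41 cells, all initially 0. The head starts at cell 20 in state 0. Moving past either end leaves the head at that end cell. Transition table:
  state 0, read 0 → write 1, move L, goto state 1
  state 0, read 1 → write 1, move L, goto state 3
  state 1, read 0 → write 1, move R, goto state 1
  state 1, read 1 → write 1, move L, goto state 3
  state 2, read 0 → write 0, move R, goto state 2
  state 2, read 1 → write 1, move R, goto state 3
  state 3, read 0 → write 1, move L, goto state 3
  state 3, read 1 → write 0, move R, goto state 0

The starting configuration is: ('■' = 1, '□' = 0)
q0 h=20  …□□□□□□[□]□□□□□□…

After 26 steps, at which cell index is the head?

gen 0: q0 h=20  …□□□□□□[□]□□□□□□…
gen 1: q1 h=19  …□□□□□□[□]■□□□□□…
gen 2: q1 h=20  …□□□□□■[■]□□□□□□…
gen 3: q3 h=19  …□□□□□□[■]■□□□□□…
gen 4: q0 h=20  …□□□□□□[■]□□□□□□…
gen 5: q3 h=19  …□□□□□□[□]■□□□□□…
gen 6: q3 h=18  …□□□□□□[□]■■□□□□…
gen 7: q3 h=17  …□□□□□□[□]■■■□□□…
gen 8: q3 h=16  …□□□□□□[□]■■■■□□…
gen 9: q3 h=15  …□□□□□□[□]■■■■■□…
gen 10: q3 h=14  …□□□□□□[□]■■■■■■…
gen 11: q3 h=13  …□□□□□□[□]■■■■■■…
gen 12: q3 h=12  …□□□□□□[□]■■■■■■…
gen 13: q3 h=11  …□□□□□□[□]■■■■■■…
gen 14: q3 h=10  …□□□□□□[□]■■■■■■…
gen 15: q3 h= 9  …□□□□□□[□]■■■■■■…
gen 16: q3 h= 8  …□□□□□□[□]■■■■■■…
gen 17: q3 h= 7  …□□□□□□[□]■■■■■■…
gen 18: q3 h= 6  |□□□□□□[□]■■■■■■…
gen 19: q3 h= 5  |□□□□□[□]■■■■■■…
gen 20: q3 h= 4  |□□□□[□]■■■■■■…
gen 21: q3 h= 3  |□□□[□]■■■■■■…
gen 22: q3 h= 2  |□□[□]■■■■■■…
gen 23: q3 h= 1  |□[□]■■■■■■…
gen 24: q3 h= 0  |[□]■■■■■■…
gen 25: q3 h= 0  |[■]■■■■■■…
gen 26: q0 h= 1  |□[■]■■■■■■…

1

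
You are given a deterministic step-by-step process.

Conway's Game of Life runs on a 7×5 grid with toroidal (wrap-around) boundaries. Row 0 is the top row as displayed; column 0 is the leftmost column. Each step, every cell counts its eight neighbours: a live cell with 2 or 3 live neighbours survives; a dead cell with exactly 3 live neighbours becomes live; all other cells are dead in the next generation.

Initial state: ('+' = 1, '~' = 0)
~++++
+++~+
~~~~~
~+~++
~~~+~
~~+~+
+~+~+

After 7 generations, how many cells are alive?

0) ~++++
+++~+
~~~~~
~+~++
~~~+~
~~+~+
+~+~+
1) ~~~~~
~~~~+
~~~~~
~~+++
+~~~~
+++~+
~~~~~
2) ~~~~~
~~~~~
~~~~+
~~~++
~~~~~
++~~+
++~~~
3) ~~~~~
~~~~~
~~~++
~~~++
~~~+~
~+~~+
~+~~+
4) ~~~~~
~~~~~
~~~++
~~+~~
+~++~
~~+++
~~~~~
5) ~~~~~
~~~~~
~~~+~
~++~~
~~~~~
~++~+
~~~+~
6) ~~~~~
~~~~~
~~+~~
~~+~~
+~~+~
~~++~
~~++~
7) ~~~~~
~~~~~
~~~~~
~+++~
~+~++
~+~~~
~~++~

9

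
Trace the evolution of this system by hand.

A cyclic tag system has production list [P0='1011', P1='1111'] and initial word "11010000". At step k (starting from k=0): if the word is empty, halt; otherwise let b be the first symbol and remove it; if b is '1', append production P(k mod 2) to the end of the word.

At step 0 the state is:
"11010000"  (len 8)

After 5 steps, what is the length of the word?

15

step 0: "11010000"  (len 8)
step 1: "10100001011"  (len 11)
step 2: "01000010111111"  (len 14)
step 3: "1000010111111"  (len 13)
step 4: "0000101111111111"  (len 16)
step 5: "000101111111111"  (len 15)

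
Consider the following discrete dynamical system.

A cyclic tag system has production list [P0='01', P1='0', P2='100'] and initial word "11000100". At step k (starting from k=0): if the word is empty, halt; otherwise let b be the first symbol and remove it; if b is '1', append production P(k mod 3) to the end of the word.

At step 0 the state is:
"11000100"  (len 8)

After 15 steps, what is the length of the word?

step 0: "11000100"  (len 8)
step 1: "100010001"  (len 9)
step 2: "000100010"  (len 9)
step 3: "00100010"  (len 8)
step 4: "0100010"  (len 7)
step 5: "100010"  (len 6)
step 6: "00010100"  (len 8)
step 7: "0010100"  (len 7)
step 8: "010100"  (len 6)
step 9: "10100"  (len 5)
step 10: "010001"  (len 6)
step 11: "10001"  (len 5)
step 12: "0001100"  (len 7)
step 13: "001100"  (len 6)
step 14: "01100"  (len 5)
step 15: "1100"  (len 4)

4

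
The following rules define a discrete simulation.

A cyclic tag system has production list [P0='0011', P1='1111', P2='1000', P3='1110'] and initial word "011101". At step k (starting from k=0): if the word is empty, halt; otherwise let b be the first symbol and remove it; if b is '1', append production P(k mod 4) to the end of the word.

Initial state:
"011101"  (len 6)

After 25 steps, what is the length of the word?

0) "011101"  (len 6)
1) "11101"  (len 5)
2) "11011111"  (len 8)
3) "10111111000"  (len 11)
4) "01111110001110"  (len 14)
5) "1111110001110"  (len 13)
6) "1111100011101111"  (len 16)
7) "1111000111011111000"  (len 19)
8) "1110001110111110001110"  (len 22)
9) "1100011101111100011100011"  (len 25)
10) "1000111011111000111000111111"  (len 28)
11) "0001110111110001110001111111000"  (len 31)
12) "001110111110001110001111111000"  (len 30)
13) "01110111110001110001111111000"  (len 29)
14) "1110111110001110001111111000"  (len 28)
15) "1101111100011100011111110001000"  (len 31)
16) "1011111000111000111111100010001110"  (len 34)
17) "0111110001110001111111000100011100011"  (len 37)
18) "111110001110001111111000100011100011"  (len 36)
19) "111100011100011111110001000111000111000"  (len 39)
20) "111000111000111111100010001110001110001110"  (len 42)
21) "110001110001111111000100011100011100011100011"  (len 45)
22) "100011100011111110001000111000111000111000111111"  (len 48)
23) "000111000111111100010001110001110001110001111111000"  (len 51)
24) "00111000111111100010001110001110001110001111111000"  (len 50)
25) "0111000111111100010001110001110001110001111111000"  (len 49)

49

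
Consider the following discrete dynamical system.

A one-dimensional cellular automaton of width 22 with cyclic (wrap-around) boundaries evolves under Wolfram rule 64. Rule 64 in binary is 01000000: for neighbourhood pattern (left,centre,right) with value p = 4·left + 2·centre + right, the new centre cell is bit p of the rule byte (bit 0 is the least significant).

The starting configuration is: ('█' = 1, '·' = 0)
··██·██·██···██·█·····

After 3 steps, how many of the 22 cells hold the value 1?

t=0: ··██·██·██···██·█·····
t=1: ···█··█··█····█·······
t=2: ······················
t=3: ······················

0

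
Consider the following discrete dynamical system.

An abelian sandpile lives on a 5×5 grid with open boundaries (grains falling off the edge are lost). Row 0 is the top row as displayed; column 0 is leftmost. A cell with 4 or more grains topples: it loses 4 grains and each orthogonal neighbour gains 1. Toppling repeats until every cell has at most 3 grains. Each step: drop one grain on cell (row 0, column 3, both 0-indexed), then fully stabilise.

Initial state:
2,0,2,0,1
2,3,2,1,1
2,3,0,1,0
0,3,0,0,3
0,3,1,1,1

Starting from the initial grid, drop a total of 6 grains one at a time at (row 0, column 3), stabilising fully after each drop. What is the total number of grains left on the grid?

k=0  2,0,2,0,1
2,3,2,1,1
2,3,0,1,0
0,3,0,0,3
0,3,1,1,1
k=1  2,0,2,1,1
2,3,2,1,1
2,3,0,1,0
0,3,0,0,3
0,3,1,1,1
k=2  2,0,2,2,1
2,3,2,1,1
2,3,0,1,0
0,3,0,0,3
0,3,1,1,1
k=3  2,0,2,3,1
2,3,2,1,1
2,3,0,1,0
0,3,0,0,3
0,3,1,1,1
k=4  2,0,3,0,2
2,3,2,2,1
2,3,0,1,0
0,3,0,0,3
0,3,1,1,1
k=5  2,0,3,1,2
2,3,2,2,1
2,3,0,1,0
0,3,0,0,3
0,3,1,1,1
k=6  2,0,3,2,2
2,3,2,2,1
2,3,0,1,0
0,3,0,0,3
0,3,1,1,1

37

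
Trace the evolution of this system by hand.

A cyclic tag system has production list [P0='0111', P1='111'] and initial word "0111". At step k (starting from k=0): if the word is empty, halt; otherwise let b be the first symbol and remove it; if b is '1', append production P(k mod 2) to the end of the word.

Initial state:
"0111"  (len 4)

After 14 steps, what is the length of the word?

32

t=0: "0111"  (len 4)
t=1: "111"  (len 3)
t=2: "11111"  (len 5)
t=3: "11110111"  (len 8)
t=4: "1110111111"  (len 10)
t=5: "1101111110111"  (len 13)
t=6: "101111110111111"  (len 15)
t=7: "011111101111110111"  (len 18)
t=8: "11111101111110111"  (len 17)
t=9: "11111011111101110111"  (len 20)
t=10: "1111011111101110111111"  (len 22)
t=11: "1110111111011101111110111"  (len 25)
t=12: "110111111011101111110111111"  (len 27)
t=13: "101111110111011111101111110111"  (len 30)
t=14: "01111110111011111101111110111111"  (len 32)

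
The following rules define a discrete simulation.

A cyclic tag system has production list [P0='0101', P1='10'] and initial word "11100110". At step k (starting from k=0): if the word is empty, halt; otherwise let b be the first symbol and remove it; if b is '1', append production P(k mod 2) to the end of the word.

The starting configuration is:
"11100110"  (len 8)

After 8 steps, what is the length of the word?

0) "11100110"  (len 8)
1) "11001100101"  (len 11)
2) "100110010110"  (len 12)
3) "001100101100101"  (len 15)
4) "01100101100101"  (len 14)
5) "1100101100101"  (len 13)
6) "10010110010110"  (len 14)
7) "00101100101100101"  (len 17)
8) "0101100101100101"  (len 16)

16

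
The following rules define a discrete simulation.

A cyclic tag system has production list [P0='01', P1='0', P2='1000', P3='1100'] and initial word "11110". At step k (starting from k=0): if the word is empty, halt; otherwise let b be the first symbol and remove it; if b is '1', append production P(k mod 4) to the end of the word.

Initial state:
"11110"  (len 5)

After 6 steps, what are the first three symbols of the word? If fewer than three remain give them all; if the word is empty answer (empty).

t=0: "11110"  (len 5)
t=1: "111001"  (len 6)
t=2: "110010"  (len 6)
t=3: "100101000"  (len 9)
t=4: "001010001100"  (len 12)
t=5: "01010001100"  (len 11)
t=6: "1010001100"  (len 10)

101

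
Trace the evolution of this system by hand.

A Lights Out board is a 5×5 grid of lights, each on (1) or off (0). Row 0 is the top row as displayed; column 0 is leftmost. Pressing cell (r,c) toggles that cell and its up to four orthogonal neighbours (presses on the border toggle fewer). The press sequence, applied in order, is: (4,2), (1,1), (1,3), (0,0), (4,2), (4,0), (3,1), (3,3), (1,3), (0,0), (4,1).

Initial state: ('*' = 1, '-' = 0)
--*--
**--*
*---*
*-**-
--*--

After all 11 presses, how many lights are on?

12

0) --*--
**--*
*---*
*-**-
--*--
1) --*--
**--*
*---*
*--*-
-*-*-
2) -**--
--*-*
**--*
*--*-
-*-*-
3) -***-
---*-
**-**
*--*-
-*-*-
4) *-**-
*--*-
**-**
*--*-
-*-*-
5) *-**-
*--*-
**-**
*-**-
--*--
6) *-**-
*--*-
**-**
--**-
***--
7) *-**-
*--*-
*--**
**-*-
*-*--
8) *-**-
*--*-
*---*
***-*
*-**-
9) *-*--
*-*-*
*--**
***-*
*-**-
10) -**--
--*-*
*--**
***-*
*-**-
11) -**--
--*-*
*--**
*-*-*
-*-*-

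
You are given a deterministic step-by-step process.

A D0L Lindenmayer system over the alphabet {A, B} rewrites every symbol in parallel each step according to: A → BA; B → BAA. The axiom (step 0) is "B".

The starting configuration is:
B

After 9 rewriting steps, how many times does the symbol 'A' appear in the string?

1970

t=0: B
t=1: BAA
t=2: BAABABA
t=3: BAABABABAABABAABA
t=4: BAABABABAABABAABABAABABABAABABAABABABAABA
t=5: BAABABABAABABAABABAABABABAABABAABABABAABABAABABABAABABAABABAABABABAABABAABABABAABABAABABAABABABAABA
t=6: BAABABABAABABAABABAABABABAABABAABABABAABABAABABABAABABAABA…BAABABAABABABAABABAABABABAABABAABABABAABABAABABAABABABAABA  (len 239)
t=7: BAABABABAABABAABABAABABABAABABAABABABAABABAABABABAABABAABA…BAABABAABABABAABABAABABABAABABAABABABAABABAABABAABABABAABA  (len 577)
t=8: BAABABABAABABAABABAABABABAABABAABABABAABABAABABABAABABAABA…BAABABAABABABAABABAABABABAABABAABABABAABABAABABAABABABAABA  (len 1393)
t=9: BAABABABAABABAABABAABABABAABABAABABABAABABAABABABAABABAABA…BAABABAABABABAABABAABABABAABABAABABABAABABAABABAABABABAABA  (len 3363)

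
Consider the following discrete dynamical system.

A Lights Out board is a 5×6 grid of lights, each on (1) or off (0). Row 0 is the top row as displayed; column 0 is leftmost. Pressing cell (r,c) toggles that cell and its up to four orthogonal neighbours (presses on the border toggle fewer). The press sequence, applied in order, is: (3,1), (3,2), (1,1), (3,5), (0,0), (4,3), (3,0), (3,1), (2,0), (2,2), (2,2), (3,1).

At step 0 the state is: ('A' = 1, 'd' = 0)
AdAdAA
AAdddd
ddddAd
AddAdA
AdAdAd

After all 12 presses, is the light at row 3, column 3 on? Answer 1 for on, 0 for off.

1

[0] AdAdAA
AAdddd
ddddAd
AddAdA
AdAdAd
[1] AdAdAA
AAdddd
dAddAd
dAAAdA
AAAdAd
[2] AdAdAA
AAdddd
dAAdAd
dddddA
AAddAd
[3] AAAdAA
ddAddd
ddAdAd
dddddA
AAddAd
[4] AAAdAA
ddAddd
ddAdAA
ddddAd
AAddAA
[5] ddAdAA
AdAddd
ddAdAA
ddddAd
AAddAA
[6] ddAdAA
AdAddd
ddAdAA
dddAAd
AAAAdA
[7] ddAdAA
AdAddd
AdAdAA
AAdAAd
dAAAdA
[8] ddAdAA
AdAddd
AAAdAA
ddAAAd
ddAAdA
[9] ddAdAA
ddAddd
ddAdAA
AdAAAd
ddAAdA
[10] ddAdAA
dddddd
dAdAAA
AddAAd
ddAAdA
[11] ddAdAA
ddAddd
ddAdAA
AdAAAd
ddAAdA
[12] ddAdAA
ddAddd
dAAdAA
dAdAAd
dAAAdA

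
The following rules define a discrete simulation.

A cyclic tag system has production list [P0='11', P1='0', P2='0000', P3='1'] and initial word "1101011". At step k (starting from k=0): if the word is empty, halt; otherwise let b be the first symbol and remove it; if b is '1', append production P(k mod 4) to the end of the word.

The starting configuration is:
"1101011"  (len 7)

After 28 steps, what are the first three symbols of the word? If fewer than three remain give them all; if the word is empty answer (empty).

gen 0: "1101011"  (len 7)
gen 1: "10101111"  (len 8)
gen 2: "01011110"  (len 8)
gen 3: "1011110"  (len 7)
gen 4: "0111101"  (len 7)
gen 5: "111101"  (len 6)
gen 6: "111010"  (len 6)
gen 7: "110100000"  (len 9)
gen 8: "101000001"  (len 9)
gen 9: "0100000111"  (len 10)
gen 10: "100000111"  (len 9)
gen 11: "000001110000"  (len 12)
gen 12: "00001110000"  (len 11)
gen 13: "0001110000"  (len 10)
gen 14: "001110000"  (len 9)
gen 15: "01110000"  (len 8)
gen 16: "1110000"  (len 7)
gen 17: "11000011"  (len 8)
gen 18: "10000110"  (len 8)
gen 19: "00001100000"  (len 11)
gen 20: "0001100000"  (len 10)
gen 21: "001100000"  (len 9)
gen 22: "01100000"  (len 8)
gen 23: "1100000"  (len 7)
gen 24: "1000001"  (len 7)
gen 25: "00000111"  (len 8)
gen 26: "0000111"  (len 7)
gen 27: "000111"  (len 6)
gen 28: "00111"  (len 5)

001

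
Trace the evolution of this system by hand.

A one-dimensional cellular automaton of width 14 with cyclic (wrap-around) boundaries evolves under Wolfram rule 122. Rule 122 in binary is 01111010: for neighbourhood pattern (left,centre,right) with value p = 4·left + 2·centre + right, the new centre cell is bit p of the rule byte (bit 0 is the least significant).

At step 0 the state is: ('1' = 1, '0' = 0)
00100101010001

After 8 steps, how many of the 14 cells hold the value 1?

0

k=0  00100101010001
k=1  11011010101010
k=2  11111101010101
k=3  00000110101011
k=4  10001111010111
k=5  11011001101100
k=6  11111111111111
k=7  00000000000000
k=8  00000000000000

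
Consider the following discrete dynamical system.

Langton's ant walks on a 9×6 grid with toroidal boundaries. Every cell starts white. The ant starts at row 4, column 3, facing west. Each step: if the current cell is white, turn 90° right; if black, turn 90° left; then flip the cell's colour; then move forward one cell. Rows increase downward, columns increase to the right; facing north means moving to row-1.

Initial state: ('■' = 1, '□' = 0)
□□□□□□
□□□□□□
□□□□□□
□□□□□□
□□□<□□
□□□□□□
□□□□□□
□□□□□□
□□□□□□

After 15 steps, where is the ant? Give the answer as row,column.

step 0: □□□□□□
□□□□□□
□□□□□□
□□□□□□
□□□<□□
□□□□□□
□□□□□□
□□□□□□
□□□□□□
step 1: □□□□□□
□□□□□□
□□□□□□
□□□^□□
□□□■□□
□□□□□□
□□□□□□
□□□□□□
□□□□□□
step 2: □□□□□□
□□□□□□
□□□□□□
□□□■>□
□□□■□□
□□□□□□
□□□□□□
□□□□□□
□□□□□□
step 3: □□□□□□
□□□□□□
□□□□□□
□□□■■□
□□□■v□
□□□□□□
□□□□□□
□□□□□□
□□□□□□
step 4: □□□□□□
□□□□□□
□□□□□□
□□□■■□
□□□<■□
□□□□□□
□□□□□□
□□□□□□
□□□□□□
step 5: □□□□□□
□□□□□□
□□□□□□
□□□■■□
□□□□■□
□□□v□□
□□□□□□
□□□□□□
□□□□□□
step 6: □□□□□□
□□□□□□
□□□□□□
□□□■■□
□□□□■□
□□<■□□
□□□□□□
□□□□□□
□□□□□□
step 7: □□□□□□
□□□□□□
□□□□□□
□□□■■□
□□^□■□
□□■■□□
□□□□□□
□□□□□□
□□□□□□
step 8: □□□□□□
□□□□□□
□□□□□□
□□□■■□
□□■>■□
□□■■□□
□□□□□□
□□□□□□
□□□□□□
step 9: □□□□□□
□□□□□□
□□□□□□
□□□■■□
□□■■■□
□□■v□□
□□□□□□
□□□□□□
□□□□□□
step 10: □□□□□□
□□□□□□
□□□□□□
□□□■■□
□□■■■□
□□■□>□
□□□□□□
□□□□□□
□□□□□□
step 11: □□□□□□
□□□□□□
□□□□□□
□□□■■□
□□■■■□
□□■□■□
□□□□v□
□□□□□□
□□□□□□
step 12: □□□□□□
□□□□□□
□□□□□□
□□□■■□
□□■■■□
□□■□■□
□□□<■□
□□□□□□
□□□□□□
step 13: □□□□□□
□□□□□□
□□□□□□
□□□■■□
□□■■■□
□□■^■□
□□□■■□
□□□□□□
□□□□□□
step 14: □□□□□□
□□□□□□
□□□□□□
□□□■■□
□□■■■□
□□■■>□
□□□■■□
□□□□□□
□□□□□□
step 15: □□□□□□
□□□□□□
□□□□□□
□□□■■□
□□■■^□
□□■■□□
□□□■■□
□□□□□□
□□□□□□

4,4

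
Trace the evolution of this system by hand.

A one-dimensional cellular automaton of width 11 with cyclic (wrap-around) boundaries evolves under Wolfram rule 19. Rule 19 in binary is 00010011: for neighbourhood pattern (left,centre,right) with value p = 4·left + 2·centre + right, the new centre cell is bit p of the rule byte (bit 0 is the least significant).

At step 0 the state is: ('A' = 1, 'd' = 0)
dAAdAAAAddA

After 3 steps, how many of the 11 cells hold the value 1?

k=0  dAAdAAAAddA
k=1  ddddddddAAd
k=2  AAAAAAAAddA
k=3  ddddddddAAd

2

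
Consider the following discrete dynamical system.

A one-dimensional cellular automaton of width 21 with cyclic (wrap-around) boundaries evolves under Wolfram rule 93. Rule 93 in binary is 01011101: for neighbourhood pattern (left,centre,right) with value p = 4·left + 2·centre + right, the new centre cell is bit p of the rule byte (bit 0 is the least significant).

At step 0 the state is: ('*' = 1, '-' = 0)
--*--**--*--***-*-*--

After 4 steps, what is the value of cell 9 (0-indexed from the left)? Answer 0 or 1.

1

t=0: --*--**--*--***-*-*--
t=1: *-**-***-**-*-*-*-***
t=2: *-**-*-*-**-*-*-*-*--
t=3: *-**-*-*-**-*-*-*-**-
t=4: *-**-*-*-**-*-*-*-**-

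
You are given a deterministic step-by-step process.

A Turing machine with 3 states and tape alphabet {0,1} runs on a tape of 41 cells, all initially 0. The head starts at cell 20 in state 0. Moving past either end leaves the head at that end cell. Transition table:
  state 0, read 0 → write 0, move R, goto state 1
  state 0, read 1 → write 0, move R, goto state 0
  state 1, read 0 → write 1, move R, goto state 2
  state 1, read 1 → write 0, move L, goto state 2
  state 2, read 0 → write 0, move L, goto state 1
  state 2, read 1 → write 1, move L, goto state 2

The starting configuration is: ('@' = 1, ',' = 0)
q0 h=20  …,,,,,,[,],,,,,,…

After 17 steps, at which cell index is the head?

0) q0 h=20  …,,,,,,[,],,,,,,…
1) q1 h=21  …,,,,,,[,],,,,,,…
2) q2 h=22  …,,,,,@[,],,,,,,…
3) q1 h=21  …,,,,,,[@],,,,,,…
4) q2 h=20  …,,,,,,[,],,,,,,…
5) q1 h=19  …,,,,,,[,],,,,,,…
6) q2 h=20  …,,,,,@[,],,,,,,…
7) q1 h=19  …,,,,,,[@],,,,,,…
8) q2 h=18  …,,,,,,[,],,,,,,…
9) q1 h=17  …,,,,,,[,],,,,,,…
10) q2 h=18  …,,,,,@[,],,,,,,…
11) q1 h=17  …,,,,,,[@],,,,,,…
12) q2 h=16  …,,,,,,[,],,,,,,…
13) q1 h=15  …,,,,,,[,],,,,,,…
14) q2 h=16  …,,,,,@[,],,,,,,…
15) q1 h=15  …,,,,,,[@],,,,,,…
16) q2 h=14  …,,,,,,[,],,,,,,…
17) q1 h=13  …,,,,,,[,],,,,,,…

13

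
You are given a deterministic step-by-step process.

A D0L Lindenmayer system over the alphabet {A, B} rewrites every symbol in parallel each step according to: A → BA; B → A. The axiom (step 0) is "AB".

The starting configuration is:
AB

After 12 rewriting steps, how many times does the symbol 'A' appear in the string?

377

gen 0: AB
gen 1: BAA
gen 2: ABABA
gen 3: BAABAABA
gen 4: ABABAABABAABA
gen 5: BAABAABABAABAABABAABA
gen 6: ABABAABABAABAABABAABABAABAABABAABA
gen 7: BAABAABABAABAABABAABABAABAABABAABAABABAABABAABAABABAABA
gen 8: ABABAABABAABAABABAABABAABAABABAABAABABAABABAABAABABAABABAABAABABAABAABABAABABAABAABABAABA
gen 9: BAABAABABAABAABABAABABAABAABABAABAABABAABABAABAABABAABABAA…ABAABABAABABAABAABABAABABAABAABABAABAABABAABABAABAABABAABA  (len 144)
gen 10: ABABAABABAABAABABAABABAABAABABAABAABABAABABAABAABABAABABAA…ABAABABAABABAABAABABAABABAABAABABAABAABABAABABAABAABABAABA  (len 233)
gen 11: BAABAABABAABAABABAABABAABAABABAABAABABAABABAABAABABAABABAA…ABAABABAABABAABAABABAABABAABAABABAABAABABAABABAABAABABAABA  (len 377)
gen 12: ABABAABABAABAABABAABABAABAABABAABAABABAABABAABAABABAABABAA…ABAABABAABABAABAABABAABABAABAABABAABAABABAABABAABAABABAABA  (len 610)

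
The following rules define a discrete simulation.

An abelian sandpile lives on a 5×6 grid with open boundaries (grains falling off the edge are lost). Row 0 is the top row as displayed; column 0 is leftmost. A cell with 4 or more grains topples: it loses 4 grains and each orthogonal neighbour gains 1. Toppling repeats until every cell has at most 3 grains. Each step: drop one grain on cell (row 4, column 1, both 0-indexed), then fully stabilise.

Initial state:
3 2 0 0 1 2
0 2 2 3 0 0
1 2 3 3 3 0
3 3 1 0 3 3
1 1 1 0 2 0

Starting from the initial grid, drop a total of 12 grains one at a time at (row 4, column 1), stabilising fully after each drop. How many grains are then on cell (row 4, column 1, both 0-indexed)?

gen 0: 3 2 0 0 1 2
0 2 2 3 0 0
1 2 3 3 3 0
3 3 1 0 3 3
1 1 1 0 2 0
gen 1: 3 2 0 0 1 2
0 2 2 3 0 0
1 2 3 3 3 0
3 3 1 0 3 3
1 2 1 0 2 0
gen 2: 3 2 0 0 1 2
0 2 2 3 0 0
1 2 3 3 3 0
3 3 1 0 3 3
1 3 1 0 2 0
gen 3: 3 2 0 0 1 2
0 2 2 3 0 0
2 3 3 3 3 0
0 1 2 0 3 3
3 1 2 0 2 0
gen 4: 3 2 0 0 1 2
0 2 2 3 0 0
2 3 3 3 3 0
0 1 2 0 3 3
3 2 2 0 2 0
gen 5: 3 2 0 0 1 2
0 2 2 3 0 0
2 3 3 3 3 0
0 1 2 0 3 3
3 3 2 0 2 0
gen 6: 3 2 0 0 1 2
0 2 2 3 0 0
2 3 3 3 3 0
1 2 2 0 3 3
0 1 3 0 2 0
gen 7: 3 2 0 0 1 2
0 2 2 3 0 0
2 3 3 3 3 0
1 2 2 0 3 3
0 2 3 0 2 0
gen 8: 3 2 0 0 1 2
0 2 2 3 0 0
2 3 3 3 3 0
1 2 2 0 3 3
0 3 3 0 2 0
gen 9: 3 2 0 0 1 2
0 2 2 3 0 0
2 3 3 3 3 0
1 3 3 0 3 3
1 1 0 1 2 0
gen 10: 3 2 0 0 1 2
0 2 2 3 0 0
2 3 3 3 3 0
1 3 3 0 3 3
1 2 0 1 2 0
gen 11: 3 2 0 0 1 2
0 2 2 3 0 0
2 3 3 3 3 0
1 3 3 0 3 3
1 3 0 1 2 0
gen 12: 3 3 1 1 1 2
1 0 1 1 2 0
3 2 3 2 1 2
2 2 1 3 1 0
2 1 2 1 3 1

1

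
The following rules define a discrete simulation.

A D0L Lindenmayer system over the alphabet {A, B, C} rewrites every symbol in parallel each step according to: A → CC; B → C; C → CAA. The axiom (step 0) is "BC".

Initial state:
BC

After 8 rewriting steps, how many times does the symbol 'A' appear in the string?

[0] BC
[1] CCAA
[2] CAACAACCCC
[3] CAACCCCCAACCCCCAACAACAACAA
[4] CAACCCCCAACAACAACAACAACCCCCAACAACAACAACAACCCCCAACCCCCAACCCCCAACCCC
[5] CAACCCCCAACAACAACAACAACCCCCAACCCCCAACCCCCAACCCCCAACCCCCAAC…ACAACCCCCAACAACAACAACAACCCCCAACAACAACAACAACCCCCAACAACAACAA  (len 170)
[6] CAACCCCCAACAACAACAACAACCCCCAACCCCCAACCCCCAACCCCCAACCCCCAAC…CCCCCAACCCCCAACCCCCAACAACAACAACAACCCCCAACCCCCAACCCCCAACCCC  (len 434)
[7] CAACCCCCAACAACAACAACAACCCCCAACCCCCAACCCCCAACCCCCAACCCCCAAC…ACAACCCCCAACAACAACAACAACCCCCAACAACAACAACAACCCCCAACAACAACAA  (len 1114)
[8] CAACCCCCAACAACAACAACAACCCCCAACCCCCAACCCCCAACCCCCAACCCCCAAC…CCCCCAACCCCCAACCCCCAACAACAACAACAACCCCCAACCCCCAACCCCCAACCCC  (len 2850)

1244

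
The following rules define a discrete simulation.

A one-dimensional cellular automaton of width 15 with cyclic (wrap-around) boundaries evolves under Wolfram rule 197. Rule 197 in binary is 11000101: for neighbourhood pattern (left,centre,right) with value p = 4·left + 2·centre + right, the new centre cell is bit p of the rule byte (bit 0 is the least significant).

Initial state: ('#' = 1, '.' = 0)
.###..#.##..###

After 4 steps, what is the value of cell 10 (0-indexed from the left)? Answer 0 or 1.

0

step 0: .###..#.##..###
step 1: ..##..#..#...##
step 2: ...#..#..#.#..#
step 3: .#.#..#..#.#..#
step 4: .#.#..#..#.#..#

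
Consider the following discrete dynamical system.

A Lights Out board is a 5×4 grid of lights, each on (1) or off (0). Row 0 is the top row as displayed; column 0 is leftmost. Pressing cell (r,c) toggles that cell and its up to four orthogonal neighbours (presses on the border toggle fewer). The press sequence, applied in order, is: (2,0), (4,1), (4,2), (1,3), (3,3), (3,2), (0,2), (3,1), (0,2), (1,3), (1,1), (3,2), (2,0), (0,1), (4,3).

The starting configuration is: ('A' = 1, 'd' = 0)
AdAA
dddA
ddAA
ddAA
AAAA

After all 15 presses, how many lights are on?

7

t=0: AdAA
dddA
ddAA
ddAA
AAAA
t=1: AdAA
AddA
AAAA
AdAA
AAAA
t=2: AdAA
AddA
AAAA
AAAA
dddA
t=3: AdAA
AddA
AAAA
AAdA
dAAd
t=4: AdAd
AdAd
AAAd
AAdA
dAAd
t=5: AdAd
AdAd
AAAA
AAAd
dAAA
t=6: AdAd
AdAd
AAdA
AddA
dAdA
t=7: AAdA
Addd
AAdA
AddA
dAdA
t=8: AAdA
Addd
AddA
dAAA
dddA
t=9: AdAd
AdAd
AddA
dAAA
dddA
t=10: AdAA
AddA
Addd
dAAA
dddA
t=11: AAAA
dAAA
AAdd
dAAA
dddA
t=12: AAAA
dAAA
AAAd
dddd
ddAA
t=13: AAAA
AAAA
ddAd
Addd
ddAA
t=14: dddA
AdAA
ddAd
Addd
ddAA
t=15: dddA
AdAA
ddAd
AddA
dddd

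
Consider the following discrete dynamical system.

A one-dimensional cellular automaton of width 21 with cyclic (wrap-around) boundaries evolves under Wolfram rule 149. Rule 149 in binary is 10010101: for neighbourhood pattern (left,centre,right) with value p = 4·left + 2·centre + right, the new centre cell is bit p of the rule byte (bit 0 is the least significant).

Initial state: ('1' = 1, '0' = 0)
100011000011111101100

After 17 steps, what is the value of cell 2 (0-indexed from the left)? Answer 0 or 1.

[0] 100011000011111101100
[1] 111000111001111000010
[2] 010110010100110111010
[3] 010001010110000010011
[4] 011101010001111011000
[5] 001001011100110000111
[6] 101101001010001110010
[7] 100001101011100101010
[8] 111100001001010101010
[9] 011011101101010101010
[10] 000001000001010101011
[11] 111101111101010101000
[12] 011000111001010101110
[13] 000110010101010100101
[14] 110001010101010110101
[15] 101101010101010000100
[16] 100001010101011110110
[17] 111101010101001100000

1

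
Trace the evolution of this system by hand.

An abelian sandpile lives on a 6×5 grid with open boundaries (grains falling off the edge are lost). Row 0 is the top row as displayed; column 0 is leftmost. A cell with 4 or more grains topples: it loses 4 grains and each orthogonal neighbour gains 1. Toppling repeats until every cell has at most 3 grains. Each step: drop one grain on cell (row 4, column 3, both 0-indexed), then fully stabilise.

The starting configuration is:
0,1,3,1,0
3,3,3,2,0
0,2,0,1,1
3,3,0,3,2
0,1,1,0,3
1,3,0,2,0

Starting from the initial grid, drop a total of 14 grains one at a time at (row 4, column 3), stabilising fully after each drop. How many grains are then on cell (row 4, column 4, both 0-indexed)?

1

[0] 0,1,3,1,0
3,3,3,2,0
0,2,0,1,1
3,3,0,3,2
0,1,1,0,3
1,3,0,2,0
[1] 0,1,3,1,0
3,3,3,2,0
0,2,0,1,1
3,3,0,3,2
0,1,1,1,3
1,3,0,2,0
[2] 0,1,3,1,0
3,3,3,2,0
0,2,0,1,1
3,3,0,3,2
0,1,1,2,3
1,3,0,2,0
[3] 0,1,3,1,0
3,3,3,2,0
0,2,0,1,1
3,3,0,3,2
0,1,1,3,3
1,3,0,2,0
[4] 0,1,3,1,0
3,3,3,2,0
0,2,0,2,2
3,3,1,1,0
0,1,2,2,1
1,3,0,3,1
[5] 0,1,3,1,0
3,3,3,2,0
0,2,0,2,2
3,3,1,1,0
0,1,2,3,1
1,3,0,3,1
[6] 0,1,3,1,0
3,3,3,2,0
0,2,0,2,2
3,3,1,2,0
0,1,3,1,2
1,3,1,0,2
[7] 0,1,3,1,0
3,3,3,2,0
0,2,0,2,2
3,3,1,2,0
0,1,3,2,2
1,3,1,0,2
[8] 0,1,3,1,0
3,3,3,2,0
0,2,0,2,2
3,3,1,2,0
0,1,3,3,2
1,3,1,0,2
[9] 0,1,3,1,0
3,3,3,2,0
0,2,0,2,2
3,3,2,3,0
0,2,0,1,3
1,3,2,1,2
[10] 0,1,3,1,0
3,3,3,2,0
0,2,0,2,2
3,3,2,3,0
0,2,0,2,3
1,3,2,1,2
[11] 0,1,3,1,0
3,3,3,2,0
0,2,0,2,2
3,3,2,3,0
0,2,0,3,3
1,3,2,1,2
[12] 0,1,3,1,0
3,3,3,2,0
0,2,0,3,2
3,3,3,0,2
0,2,1,2,0
1,3,2,2,3
[13] 0,1,3,1,0
3,3,3,2,0
0,2,0,3,2
3,3,3,0,2
0,2,1,3,0
1,3,2,2,3
[14] 0,1,3,1,0
3,3,3,2,0
0,2,0,3,2
3,3,3,1,2
0,2,2,0,1
1,3,2,3,3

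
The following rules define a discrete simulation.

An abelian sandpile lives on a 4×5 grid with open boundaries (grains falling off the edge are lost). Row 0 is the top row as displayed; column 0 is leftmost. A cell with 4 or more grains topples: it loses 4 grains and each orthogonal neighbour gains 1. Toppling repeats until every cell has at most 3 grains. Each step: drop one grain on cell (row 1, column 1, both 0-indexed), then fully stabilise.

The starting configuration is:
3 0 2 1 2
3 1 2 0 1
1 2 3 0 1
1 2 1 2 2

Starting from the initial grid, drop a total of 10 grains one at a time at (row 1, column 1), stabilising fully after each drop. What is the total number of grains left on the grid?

35

t=0: 3 0 2 1 2
3 1 2 0 1
1 2 3 0 1
1 2 1 2 2
t=1: 3 0 2 1 2
3 2 2 0 1
1 2 3 0 1
1 2 1 2 2
t=2: 3 0 2 1 2
3 3 2 0 1
1 2 3 0 1
1 2 1 2 2
t=3: 0 2 2 1 2
1 1 3 0 1
2 3 3 0 1
1 2 1 2 2
t=4: 0 2 2 1 2
1 2 3 0 1
2 3 3 0 1
1 2 1 2 2
t=5: 0 2 2 1 2
1 3 3 0 1
2 3 3 0 1
1 2 1 2 2
t=6: 0 3 3 1 2
2 2 1 1 1
3 1 1 1 1
1 3 2 2 2
t=7: 0 3 3 1 2
2 3 1 1 1
3 1 1 1 1
1 3 2 2 2
t=8: 1 1 0 2 2
3 1 3 1 1
3 2 1 1 1
1 3 2 2 2
t=9: 1 1 0 2 2
3 2 3 1 1
3 2 1 1 1
1 3 2 2 2
t=10: 1 1 0 2 2
3 3 3 1 1
3 2 1 1 1
1 3 2 2 2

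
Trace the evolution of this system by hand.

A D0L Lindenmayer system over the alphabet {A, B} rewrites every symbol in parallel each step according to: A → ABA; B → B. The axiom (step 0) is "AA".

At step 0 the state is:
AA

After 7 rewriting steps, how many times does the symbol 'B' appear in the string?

gen 0: AA
gen 1: ABAABA
gen 2: ABABABAABABABA
gen 3: ABABABABABABABAABABABABABABABA
gen 4: ABABABABABABABABABABABABABABABAABABABABABABABABABABABABABABABA
gen 5: ABABABABABABABABABABABABABABABABABABABABABABABABABABABABAB…BABABABABABABABABABABABABABABABABABABABABABABABABABABABABA  (len 126)
gen 6: ABABABABABABABABABABABABABABABABABABABABABABABABABABABABAB…BABABABABABABABABABABABABABABABABABABABABABABABABABABABABA  (len 254)
gen 7: ABABABABABABABABABABABABABABABABABABABABABABABABABABABABAB…BABABABABABABABABABABABABABABABABABABABABABABABABABABABABA  (len 510)

254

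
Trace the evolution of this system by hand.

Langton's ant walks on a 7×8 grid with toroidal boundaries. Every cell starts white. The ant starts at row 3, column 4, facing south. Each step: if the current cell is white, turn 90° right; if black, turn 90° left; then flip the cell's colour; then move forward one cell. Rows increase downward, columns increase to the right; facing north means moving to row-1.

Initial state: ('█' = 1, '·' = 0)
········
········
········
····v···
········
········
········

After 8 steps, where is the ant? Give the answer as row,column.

t=0: ········
········
········
····v···
········
········
········
t=1: ········
········
········
···<█···
········
········
········
t=2: ········
········
···^····
···██···
········
········
········
t=3: ········
········
···█>···
···██···
········
········
········
t=4: ········
········
···██···
···█v···
········
········
········
t=5: ········
········
···██···
···█·>··
········
········
········
t=6: ········
········
···██···
···█·█··
·····v··
········
········
t=7: ········
········
···██···
···█·█··
····<█··
········
········
t=8: ········
········
···██···
···█^█··
····██··
········
········

3,4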